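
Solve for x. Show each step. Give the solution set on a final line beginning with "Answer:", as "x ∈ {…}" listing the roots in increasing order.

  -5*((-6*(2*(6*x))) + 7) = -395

Step 1. [-5*((-6*(2*(6*x))) + 7) = -395] LHS = -5·(…); ÷-5 both sides ⇒ div: (-6*(2*(6*x))) + 7 = 79.
Step 2. [(-6*(2*(6*x))) + 7 = 79] 7 comes off first (subtract 7). So sub: -6*(2*(6*x)) = 72.
Step 3. [-6*(2*(6*x)) = 72] -6 out front; divide by -6. So div: 2*(6*x) = -12.
Step 4. [2*(6*x) = -12] divide by the outer 2. So div: 6*x = -6.
Step 5. [6*x = -6] 6 out front; divide by 6. So div: x = -1.

Answer: x ∈ {-1}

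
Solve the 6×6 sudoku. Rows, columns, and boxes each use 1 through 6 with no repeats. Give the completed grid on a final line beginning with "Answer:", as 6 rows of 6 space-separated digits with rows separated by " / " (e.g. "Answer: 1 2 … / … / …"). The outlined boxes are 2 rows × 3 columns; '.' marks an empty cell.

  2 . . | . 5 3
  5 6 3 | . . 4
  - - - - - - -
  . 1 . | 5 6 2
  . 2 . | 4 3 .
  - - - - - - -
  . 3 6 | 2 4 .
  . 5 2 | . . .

Step 1. [r6c5∈{1}] nothing but 1 survives at r6c5. So r6c5=1.
Step 2. [r1c4∈{1,6}] r1c4 is the only open cell in row 1 admitting 6. So r1c4=6.
Step 3. [r3c3∈{4}] r3c3 has the single candidate 4. So r3c3=4.
Step 4. [r6c4∈{3}] r6c4's peers cover all but 3. So r6c4=3.
Step 5. [r1c2∈{4}] r1c2 has the single candidate 4. So r1c2=4.
Step 6. [r3c1∈{3}] nothing but 3 survives at r3c1. So r3c1=3.
Step 7. [r6c1∈{4}] only 4 remains possible at r6c1 ⇒ r6c1=4.
Step 8. [r2c5∈{2}] r2c5 is down to just 2, so r2c5=2.
Step 9. [r2c4∈{1}] only 1 remains possible at r2c4, so r2c4=1.
Step 10. [r5c1∈{1}] only 1 remains possible at r5c1 ⇒ r5c1=1.
Step 11. [r6c6∈{6}] r6c6's peers cover all but 6 ⇒ r6c6=6.
Step 12. [r4c3∈{5}] nothing but 5 survives at r4c3, so r4c3=5.
Step 13. [r1c3∈{1}] only 1 remains possible at r1c3. So r1c3=1.
Step 14. [r5c6∈{5}] r5c6's peers cover all but 5, so r5c6=5.
Step 15. [r4c1∈{6}] nothing but 6 survives at r4c1. So r4c1=6.
Step 16. [r4c6∈{1}] r4c6's peers cover all but 1, so r4c6=1.

Answer: 2 4 1 6 5 3 / 5 6 3 1 2 4 / 3 1 4 5 6 2 / 6 2 5 4 3 1 / 1 3 6 2 4 5 / 4 5 2 3 1 6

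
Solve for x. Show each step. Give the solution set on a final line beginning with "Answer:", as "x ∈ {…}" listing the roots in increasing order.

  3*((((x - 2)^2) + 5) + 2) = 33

Step 1. [3*((((x - 2)^2) + 5) + 2) = 33] 3 out front; divide by 3. So div: (((x - 2)^2) + 5) + 2 = 11.
Step 2. [(((x - 2)^2) + 5) + 2 = 11] peel the +2: subtract 2 from each side, so sub: ((x - 2)^2) + 5 = 9.
Step 3. [((x - 2)^2) + 5 = 9] peel the +5: subtract 5 from each side. So sub: (x - 2)^2 = 4.
Step 4. [(x - 2)^2 = 4] 4 ≥ 0, LHS is (·)² — take ±√. So sqrt: x - 2 = 2 or -2.
Step 5. [x - 2 = 2 or -2] 2 comes off first (add 2) ⇒ sub: x = 4 or 0.

Answer: x ∈ {0, 4}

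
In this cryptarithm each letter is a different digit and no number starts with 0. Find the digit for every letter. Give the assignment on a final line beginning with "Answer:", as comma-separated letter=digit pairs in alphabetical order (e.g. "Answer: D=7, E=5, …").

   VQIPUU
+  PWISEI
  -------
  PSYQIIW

Step 1. [col 1: U + I ≡ W (mod 10)] column 1 (U + I ≡ W (mod 10), carry-in 0) doesn't pin I yet; pick I=2 and continue ⇒ I=2.
Step 2. [P] adding two 6-digit numbers gives at most 6+1 digits, and here it does — P is that final carry and must be 1. So P=1.
Step 3. [col 1: U + I ≡ W (mod 10)] several values work for W in column 1 (U + I ≡ W (mod 10), carry-in 0); try W=9 ⇒ W=9.
Step 4. [col 1: U + I ≡ W (mod 10)] in column 1 we have U+I≡W with carry-in 0; given I=2, W=9 and digits 1,2,9 already taken and all letters distinct, that pins U to 7 ⇒ U=7.
Step 5. [col 2: U + E ≡ I (mod 10)] from column 2 (U=7, I=2, carry-in 0, digits 1,2,7,9 already taken and all letters distinct): E must equal 5. So E=5.
Step 6. [col 3: P + S ≡ I (mod 10)] column 3 reads P+S+carry(1)=I with P=1, I=2; with digits 1,2,5,7,9 already taken and all letters distinct, the only value for S is 0, so S=0.
Step 7. [col 4: I + I ≡ Q (mod 10)] from column 4 (I=2, carry-in 0, digits 0,1,2,5,7,9 already taken and all letters distinct): Q must equal 4, so Q=4.
Step 8. [col 5: Q + W ≡ Y (mod 10)] column 5 reads Q+W+carry(0)=Y with Q=4, W=9; with digits 0,1,2,4,5,7,9 already taken and all letters distinct, the only value for Y is 3 ⇒ Y=3.
Step 9. [col 6: V + P ≡ S (mod 10)] from column 6 (P=1, S=0, carry-in 1, digits 0,1,2,3,4,5,7,9 already taken and all letters distinct): V must equal 8 ⇒ V=8.

Answer: E=5, I=2, P=1, Q=4, S=0, U=7, V=8, W=9, Y=3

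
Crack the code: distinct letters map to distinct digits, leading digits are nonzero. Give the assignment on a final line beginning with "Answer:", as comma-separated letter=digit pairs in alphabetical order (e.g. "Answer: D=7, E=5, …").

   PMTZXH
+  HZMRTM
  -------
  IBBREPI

Step 1. [col 1: H + M ≡ I (mod 10)] no forcing yet in column 1 (carry-in 0); M=4 is free and consistent — try it, so M=4.
Step 2. [col 1: H + M ≡ I (mod 10)] column 1 (H + M ≡ I (mod 10), carry-in 0) doesn't pin H yet; pick H=7 and continue, so H=7.
Step 3. [col 1: H + M ≡ I (mod 10)] column 1 reads H+M+carry(0)=I with H=7, M=4; with digits 4,7 already taken and all letters distinct, the only value for I is 1. So I=1.
Step 4. [col 2: X + T ≡ P (mod 10)] P=9 is one option consistent with column 2 (X + T ≡ P (mod 10), carry-in 1) — take it, so P=9.
Step 5. [col 2: X + T ≡ P (mod 10)] several values work for T in column 2 (X + T ≡ P (mod 10), carry-in 1); try T=3. So T=3.
Step 6. [col 2: X + T ≡ P (mod 10)] column 2 reads X+T+carry(1)=P with T=3, P=9; with digits 1,3,4,7,9 already taken and all letters distinct, the only value for X is 5, so X=5.
Step 7. [col 3: Z + R ≡ E (mod 10)] several values work for E in column 3 (Z + R ≡ E (mod 10), carry-in 0); try E=0. So E=0.
Step 8. [col 3: Z + R ≡ E (mod 10)] several values work for R in column 3 (Z + R ≡ E (mod 10), carry-in 0); try R=8. So R=8.
Step 9. [col 3: Z + R ≡ E (mod 10)] from column 3 (R=8, E=0, carry-in 0, digits 0,1,3,4,5,7,8,9 already taken and all letters distinct): Z must equal 2, so Z=2.
Step 10. [col 5: M + Z ≡ B (mod 10)] column 5 reads M+Z+carry(0)=B with M=4, Z=2; with digits 0,1,2,3,4,5,7,8,9 already taken and all letters distinct, the only value for B is 6, so B=6.

Answer: B=6, E=0, H=7, I=1, M=4, P=9, R=8, T=3, X=5, Z=2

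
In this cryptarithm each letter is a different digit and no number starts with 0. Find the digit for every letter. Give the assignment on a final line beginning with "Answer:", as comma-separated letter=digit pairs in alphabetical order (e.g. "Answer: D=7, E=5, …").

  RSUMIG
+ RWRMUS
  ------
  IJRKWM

Step 1. [col 1: G + S ≡ M (mod 10)] column 1 (G + S ≡ M (mod 10), carry-in 0) doesn't pin S yet; pick S=6 and continue ⇒ S=6.
Step 2. [col 1: G + S ≡ M (mod 10)] several values work for G in column 1 (G + S ≡ M (mod 10), carry-in 0); try G=5. So G=5.
Step 3. [col 1: G + S ≡ M (mod 10)] from column 1 (G=5, S=6, carry-in 0, digits 5,6 already taken and all letters distinct): M must equal 1. So M=1.
Step 4. [col 2: I + U ≡ W (mod 10)] several values work for I in column 2 (I + U ≡ W (mod 10), carry-in 1); try I=7, so I=7.
Step 5. [col 2: I + U ≡ W (mod 10)] several values work for U in column 2 (I + U ≡ W (mod 10), carry-in 1); try U=0. So U=0.
Step 6. [col 2: I + U ≡ W (mod 10)] from column 2 (I=7, U=0, carry-in 1, digits 0,1,5,6,7 already taken and all letters distinct): W must equal 8. So W=8.
Step 7. [col 3: M + M ≡ K (mod 10)] in column 3 we have M+M≡K with carry-in 0; given M=1 and digits 0,1,5,6,7,8 already taken and all letters distinct, that pins K to 2. So K=2.
Step 8. [col 4: U + R ≡ R (mod 10)] R=3 is one option consistent with column 4 (U + R ≡ R (mod 10), carry-in 0) — take it, so R=3.
Step 9. [col 5: S + W ≡ J (mod 10)] column 5: given S=6, W=8, carry-in 0, and digits 0,1,2,3,5,6,7,8 already taken and all letters distinct, S+W≡J (mod 10) forces J=4, so J=4.

Answer: G=5, I=7, J=4, K=2, M=1, R=3, S=6, U=0, W=8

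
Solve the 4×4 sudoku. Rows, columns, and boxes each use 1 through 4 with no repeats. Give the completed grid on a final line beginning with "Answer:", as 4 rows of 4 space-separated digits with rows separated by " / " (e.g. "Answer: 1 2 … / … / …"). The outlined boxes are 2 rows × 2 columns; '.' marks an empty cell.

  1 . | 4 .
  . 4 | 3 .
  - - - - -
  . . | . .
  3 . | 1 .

Step 1. [r3c3∈{2}] r3c3 has the single candidate 2. So r3c3=2.
Step 2. [r1c4∈{2}] r1c4's peers cover all but 2, so r1c4=2.
Step 3. [r4c4∈{4}] r4c4 has the single candidate 4 ⇒ r4c4=4.
Step 4. [r1c2∈{3}] r1c2 is down to just 3. So r1c2=3.
Step 5. [r4c2∈{2}] r4c2 has the single candidate 2 ⇒ r4c2=2.
Step 6. [r3c2∈{1}] only 1 remains possible at r3c2, so r3c2=1.
Step 7. [r2c1∈{2}] r2c1 has the single candidate 2, so r2c1=2.
Step 8. [r3c1∈{4}] r3c1's peers cover all but 4. So r3c1=4.
Step 9. [r3c4∈{3}] r3c4's peers cover all but 3, so r3c4=3.
Step 10. [r2c4∈{1}] nothing but 1 survives at r2c4, so r2c4=1.

Answer: 1 3 4 2 / 2 4 3 1 / 4 1 2 3 / 3 2 1 4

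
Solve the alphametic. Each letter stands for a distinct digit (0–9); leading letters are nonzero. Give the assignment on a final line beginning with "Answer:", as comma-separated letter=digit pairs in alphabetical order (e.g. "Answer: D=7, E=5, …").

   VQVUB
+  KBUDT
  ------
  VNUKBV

Step 1. [col 1: B + T ≡ V (mod 10)] column 1 (B + T ≡ V (mod 10), carry-in 0) doesn't pin T yet; pick T=8 and continue. So T=8.
Step 2. [col 1: B + T ≡ V (mod 10)] no forcing yet in column 1 (carry-in 0); B=3 is free and consistent — try it, so B=3.
Step 3. [col 1: B + T ≡ V (mod 10)] column 1: given B=3, T=8, carry-in 0, and digits 3,8 already taken and all letters distinct, B+T≡V (mod 10) forces V=1, so V=1.
Step 4. [col 2: U + D ≡ B (mod 10)] several values work for D in column 2 (U + D ≡ B (mod 10), carry-in 1); try D=5, so D=5.
Step 5. [col 2: U + D ≡ B (mod 10)] in column 2 we have U+D≡B with carry-in 1; given D=5, B=3 and digits 1,3,5,8 already taken and all letters distinct, that pins U to 7. So U=7.
Step 6. [col 3: V + U ≡ K (mod 10)] column 3: given V=1, U=7, carry-in 1, and digits 1,3,5,7,8 already taken and all letters distinct, V+U≡K (mod 10) forces K=9. So K=9.
Step 7. [col 4: Q + B ≡ U (mod 10)] from column 4 (B=3, U=7, carry-in 0, digits 1,3,5,7,8,9 already taken and all letters distinct): Q must equal 4 ⇒ Q=4.
Step 8. [col 5: V + K ≡ N (mod 10)] column 5: given V=1, K=9, carry-in 0, and digits 1,3,4,5,7,8,9 already taken and all letters distinct, V+K≡N (mod 10) forces N=0 ⇒ N=0.

Answer: B=3, D=5, K=9, N=0, Q=4, T=8, U=7, V=1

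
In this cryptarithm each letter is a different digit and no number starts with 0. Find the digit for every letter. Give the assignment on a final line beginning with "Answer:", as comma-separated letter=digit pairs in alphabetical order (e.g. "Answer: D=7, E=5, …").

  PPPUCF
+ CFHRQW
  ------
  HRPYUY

Step 1. [col 1: F + W ≡ Y (mod 10)] Y=1 is one option consistent with column 1 (F + W ≡ Y (mod 10), carry-in 0) — take it ⇒ Y=1.
Step 2. [col 1: F + W ≡ Y (mod 10)] F=4 is one option consistent with column 1 (F + W ≡ Y (mod 10), carry-in 0) — take it. So F=4.
Step 3. [col 1: F + W ≡ Y (mod 10)] column 1 reads F+W+carry(0)=Y with F=4, Y=1; with digits 1,4 already taken and all letters distinct, the only value for W is 7. So W=7.
Step 4. [col 2: C + Q ≡ U (mod 10)] several values work for C in column 2 (C + Q ≡ U (mod 10), carry-in 1); try C=6, so C=6.
Step 5. [col 2: C + Q ≡ U (mod 10)] no forcing yet in column 2 (carry-in 1); Q=5 is free and consistent — try it ⇒ Q=5.
Step 6. [col 2: C + Q ≡ U (mod 10)] from column 2 (C=6, Q=5, carry-in 1, digits 1,4,5,6,7 already taken and all letters distinct): U must equal 2, so U=2.
Step 7. [col 3: U + R ≡ Y (mod 10)] in column 3 we have U+R≡Y with carry-in 1; given U=2, Y=1 and digits 1,2,4,5,6,7 already taken and all letters distinct, that pins R to 8 ⇒ R=8.
Step 8. [col 4: P + H ≡ P (mod 10)] in column 4 we have P+H≡P with carry-in 1; given nothing yet and digits 1,2,4,5,6,7,8 already taken and all letters distinct, that pins H to 9, so H=9.
Step 9. [col 4: P + H ≡ P (mod 10)] several values work for P in column 4 (P + H ≡ P (mod 10), carry-in 1); try P=3. So P=3.

Answer: C=6, F=4, H=9, P=3, Q=5, R=8, U=2, W=7, Y=1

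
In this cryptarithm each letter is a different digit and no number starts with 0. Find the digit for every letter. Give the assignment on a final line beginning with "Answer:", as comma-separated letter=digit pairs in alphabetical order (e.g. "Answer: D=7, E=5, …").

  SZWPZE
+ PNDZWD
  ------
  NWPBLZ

Step 1. [col 1: E + D ≡ Z (mod 10)] D=7 is one option consistent with column 1 (E + D ≡ Z (mod 10), carry-in 0) — take it, so D=7.
Step 2. [col 1: E + D ≡ Z (mod 10)] several values work for E in column 1 (E + D ≡ Z (mod 10), carry-in 0); try E=9 ⇒ E=9.
Step 3. [col 1: E + D ≡ Z (mod 10)] in column 1 we have E+D≡Z with carry-in 0; given E=9, D=7 and digits 7,9 already taken and all letters distinct, that pins Z to 6. So Z=6.
Step 4. [col 2: Z + W ≡ L (mod 10)] W=5 is one option consistent with column 2 (Z + W ≡ L (mod 10), carry-in 1) — take it. So W=5.
Step 5. [col 2: Z + W ≡ L (mod 10)] from column 2 (Z=6, W=5, carry-in 1, digits 5,6,7,9 already taken and all letters distinct): L must equal 2 ⇒ L=2.
Step 6. [col 3: P + Z ≡ B (mod 10)] B=0 is one option consistent with column 3 (P + Z ≡ B (mod 10), carry-in 1) — take it ⇒ B=0.
Step 7. [col 3: P + Z ≡ B (mod 10)] column 3 reads P+Z+carry(1)=B with Z=6, B=0; with digits 0,2,5,6,7,9 already taken and all letters distinct, the only value for P is 3 ⇒ P=3.
Step 8. [col 5: Z + N ≡ W (mod 10)] in column 5 we have Z+N≡W with carry-in 1; given Z=6, W=5 and digits 0,2,3,5,6,7,9 already taken and all letters distinct, that pins N to 8. So N=8.
Step 9. [col 6: S + P ≡ N (mod 10)] column 6 reads S+P+carry(1)=N with P=3, N=8; with digits 0,2,3,5,6,7,8,9 already taken and all letters distinct, the only value for S is 4. So S=4.

Answer: B=0, D=7, E=9, L=2, N=8, P=3, S=4, W=5, Z=6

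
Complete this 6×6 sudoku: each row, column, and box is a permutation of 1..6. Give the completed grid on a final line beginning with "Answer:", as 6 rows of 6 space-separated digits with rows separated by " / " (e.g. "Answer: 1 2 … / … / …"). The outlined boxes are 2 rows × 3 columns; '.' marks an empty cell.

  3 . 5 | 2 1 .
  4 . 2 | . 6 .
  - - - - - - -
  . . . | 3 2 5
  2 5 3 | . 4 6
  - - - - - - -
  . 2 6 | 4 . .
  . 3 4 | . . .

Step 1. [r6c5∈{5}] r6c5's peers cover all but 5. So r6c5=5.
Step 2. [r6c1∈{1}] r6c1's peers cover all but 1 ⇒ r6c1=1.
Step 3. [r3c2∈{1,4,6}] in row 3, 4 fits only at r3c2. So r3c2=4.
Step 4. [r5c6∈{1,3}] r5c6 is the only open cell in row 5 admitting 1. So r5c6=1.
Step 5. [r4c4∈{1}] r4c4 has the single candidate 1, so r4c4=1.
Step 6. [r1c2∈{6}] nothing but 6 survives at r1c2, so r1c2=6.
Step 7. [r1c6∈{4}] r1c6 has the single candidate 4. So r1c6=4.
Step 8. [r2c6∈{3}] r2c6 is down to just 3 ⇒ r2c6=3.
Step 9. [r2c2∈{1}] nothing but 1 survives at r2c2 ⇒ r2c2=1.
Step 10. [r2c4∈{5}] nothing but 5 survives at r2c4. So r2c4=5.
Step 11. [r3c3∈{1}] only 1 remains possible at r3c3, so r3c3=1.
Step 12. [r6c6∈{2}] r6c6 is down to just 2 ⇒ r6c6=2.
Step 13. [r5c1∈{5}] nothing but 5 survives at r5c1. So r5c1=5.
Step 14. [r6c4∈{6}] nothing but 6 survives at r6c4 ⇒ r6c4=6.
Step 15. [r3c1∈{6}] nothing but 6 survives at r3c1 ⇒ r3c1=6.
Step 16. [r5c5∈{3}] only 3 remains possible at r5c5, so r5c5=3.

Answer: 3 6 5 2 1 4 / 4 1 2 5 6 3 / 6 4 1 3 2 5 / 2 5 3 1 4 6 / 5 2 6 4 3 1 / 1 3 4 6 5 2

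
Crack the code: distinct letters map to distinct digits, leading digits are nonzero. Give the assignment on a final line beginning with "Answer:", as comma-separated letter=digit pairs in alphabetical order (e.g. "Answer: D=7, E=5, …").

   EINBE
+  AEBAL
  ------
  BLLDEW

Step 1. [col 1: E + L ≡ W (mod 10)] no forcing yet in column 1 (carry-in 0); W=0 is free and consistent — try it ⇒ W=0.
Step 2. [col 1: E + L ≡ W (mod 10)] no forcing yet in column 1 (carry-in 0); E=7 is free and consistent — try it ⇒ E=7.
Step 3. [col 1: E + L ≡ W (mod 10)] column 1 reads E+L+carry(0)=W with E=7, W=0; with digits 0,7 already taken and all letters distinct, the only value for L is 3, so L=3.
Step 4. [col 2: B + A ≡ E (mod 10)] no forcing yet in column 2 (carry-in 1); B=1 is free and consistent — try it, so B=1.
Step 5. [col 2: B + A ≡ E (mod 10)] in column 2 we have B+A≡E with carry-in 1; given B=1, E=7 and digits 0,1,3,7 already taken and all letters distinct, that pins A to 5, so A=5.
Step 6. [col 3: N + B ≡ D (mod 10)] column 3: given B=1, carry-in 0, and digits 0,1,3,5,7 already taken and all letters distinct, N+B≡D (mod 10) forces N=8 ⇒ N=8.
Step 7. [col 3: N + B ≡ D (mod 10)] in column 3 we have N+B≡D with carry-in 0; given N=8, B=1 and digits 0,1,3,5,7,8 already taken and all letters distinct, that pins D to 9. So D=9.
Step 8. [col 4: I + E ≡ L (mod 10)] in column 4 we have I+E≡L with carry-in 0; given E=7, L=3 and digits 0,1,3,5,7,8,9 already taken and all letters distinct, that pins I to 6 ⇒ I=6.

Answer: A=5, B=1, D=9, E=7, I=6, L=3, N=8, W=0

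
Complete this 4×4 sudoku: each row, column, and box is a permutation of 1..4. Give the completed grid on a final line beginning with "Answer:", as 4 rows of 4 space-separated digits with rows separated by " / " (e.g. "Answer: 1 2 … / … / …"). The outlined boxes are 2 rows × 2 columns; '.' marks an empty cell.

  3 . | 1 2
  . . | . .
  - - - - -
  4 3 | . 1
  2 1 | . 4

Step 1. [r2c3∈{3,4}] 4 has one home in col 3: r2c3 ⇒ r2c3=4.
Step 2. [r4c3∈{3}] r4c3 is down to just 3, so r4c3=3.
Step 3. [r1c2∈{4}] r1c2's peers cover all but 4, so r1c2=4.
Step 4. [r2c1∈{1}] r2c1 is down to just 1. So r2c1=1.
Step 5. [r3c3∈{2}] nothing but 2 survives at r3c3. So r3c3=2.
Step 6. [r2c4∈{3}] r2c4 is down to just 3 ⇒ r2c4=3.
Step 7. [r2c2∈{2}] r2c2 has the single candidate 2 ⇒ r2c2=2.

Answer: 3 4 1 2 / 1 2 4 3 / 4 3 2 1 / 2 1 3 4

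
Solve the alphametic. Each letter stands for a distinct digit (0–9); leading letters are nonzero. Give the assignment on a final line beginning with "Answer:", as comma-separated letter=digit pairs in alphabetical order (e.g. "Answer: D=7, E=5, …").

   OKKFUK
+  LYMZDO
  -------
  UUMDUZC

Step 1. [col 1: K + O ≡ C (mod 10)] C=9 is one option consistent with column 1 (K + O ≡ C (mod 10), carry-in 0) — take it, so C=9.
Step 2. [U] the sum has 7 digits but both addends have 6; that extra leading digit U is the final carry, namely 1. So U=1.
Step 3. [col 1: K + O ≡ C (mod 10)] K=5 is one option consistent with column 1 (K + O ≡ C (mod 10), carry-in 0) — take it. So K=5.
Step 4. [col 1: K + O ≡ C (mod 10)] in column 1 we have K+O≡C with carry-in 0; given K=5, C=9 and digits 1,5,9 already taken and all letters distinct, that pins O to 4, so O=4.
Step 5. [col 2: U + D ≡ Z (mod 10)] no forcing yet in column 2 (carry-in 0); Z=3 is free and consistent — try it. So Z=3.
Step 6. [col 2: U + D ≡ Z (mod 10)] column 2: given U=1, Z=3, carry-in 0, and digits 1,3,4,5,9 already taken and all letters distinct, U+D≡Z (mod 10) forces D=2. So D=2.
Step 7. [col 3: F + Z ≡ U (mod 10)] in column 3 we have F+Z≡U with carry-in 0; given Z=3, U=1 and digits 1,2,3,4,5,9 already taken and all letters distinct, that pins F to 8 ⇒ F=8.
Step 8. [col 4: K + M ≡ D (mod 10)] column 4: given K=5, D=2, carry-in 1, and digits 1,2,3,4,5,8,9 already taken and all letters distinct, K+M≡D (mod 10) forces M=6, so M=6.
Step 9. [col 5: K + Y ≡ M (mod 10)] from column 5 (K=5, M=6, carry-in 1, digits 1,2,3,4,5,6,8,9 already taken and all letters distinct): Y must equal 0 ⇒ Y=0.
Step 10. [col 6: O + L ≡ U (mod 10)] column 6 reads O+L+carry(0)=U with O=4, U=1; with digits 0,1,2,3,4,5,6,8,9 already taken and all letters distinct, the only value for L is 7, so L=7.

Answer: C=9, D=2, F=8, K=5, L=7, M=6, O=4, U=1, Y=0, Z=3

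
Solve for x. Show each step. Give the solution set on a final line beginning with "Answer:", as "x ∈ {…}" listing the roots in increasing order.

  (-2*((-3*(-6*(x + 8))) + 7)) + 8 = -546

Step 1. [(-2*((-3*(-6*(x + 8))) + 7)) + 8 = -546] -2 | LHS and -2 | -546: pull -2 out ⇒ factor: ((-3*(-6*(x + 8))) + 7) - 4 = 273.
Step 2. [((-3*(-6*(x + 8))) + 7) - 4 = 273] add 4: x sits inside (… - 4). So sub: (-3*(-6*(x + 8))) + 7 = 277.
Step 3. [(-3*(-6*(x + 8))) + 7 = 277] subtract 7: x sits inside (… + 7). So sub: -3*(-6*(x + 8)) = 270.
Step 4. [-3*(-6*(x + 8)) = 270] -3 out front; divide by -3 ⇒ div: -6*(x + 8) = -90.
Step 5. [-6*(x + 8) = -90] -6·(inner) — divide through by -6. So div: x + 8 = 15.
Step 6. [x + 8 = 15] subtract 8: x sits inside (… + 8) ⇒ sub: x = 7.

Answer: x ∈ {7}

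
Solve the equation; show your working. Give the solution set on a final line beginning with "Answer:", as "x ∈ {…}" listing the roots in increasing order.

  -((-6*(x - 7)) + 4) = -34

Step 1. [-((-6*(x - 7)) + 4) = -34] leading − — multiply by −1. So neg: (-6*(x - 7)) + 4 = 34.
Step 2. [(-6*(x - 7)) + 4 = 34] peel the +4: subtract 4 from each side. So sub: -6*(x - 7) = 30.
Step 3. [-6*(x - 7) = 30] leading coefficient -6: divide by -6. So div: x - 7 = -5.
Step 4. [x - 7 = -5] add 7: x sits inside (… - 7) ⇒ sub: x = 2.

Answer: x ∈ {2}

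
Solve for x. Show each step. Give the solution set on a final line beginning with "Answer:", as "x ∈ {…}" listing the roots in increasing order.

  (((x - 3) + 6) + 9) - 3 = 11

Step 1. [(((x - 3) + 6) + 9) - 3 = 11] -3 is outermost — add 3 both sides. So sub: ((x - 3) + 6) + 9 = 14.
Step 2. [((x - 3) + 6) + 9 = 14] +9 is outermost — subtract 9 both sides, so sub: (x - 3) + 6 = 5.
Step 3. [(x - 3) + 6 = 5] peel the +6: subtract 6 from each side. So sub: x - 3 = -1.
Step 4. [x - 3 = -1] -3 is outermost — add 3 both sides ⇒ sub: x = 2.

Answer: x ∈ {2}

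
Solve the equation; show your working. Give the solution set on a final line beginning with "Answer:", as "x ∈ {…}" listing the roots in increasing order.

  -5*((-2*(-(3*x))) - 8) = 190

Step 1. [-5*((-2*(-(3*x))) - 8) = 190] divide by the outer -5 ⇒ div: (-2*(-(3*x))) - 8 = -38.
Step 2. [(-2*(-(3*x))) - 8 = -38] -8 is outermost — add 8 both sides, so sub: -2*(-(3*x)) = -30.
Step 3. [-2*(-(3*x)) = -30] divide by the outer -2, so div: -(3*x) = 15.
Step 4. [-(3*x) = 15] leading − — multiply by −1. So neg: 3*x = -15.
Step 5. [3*x = -15] divide by the outer 3, so div: x = -5.

Answer: x ∈ {-5}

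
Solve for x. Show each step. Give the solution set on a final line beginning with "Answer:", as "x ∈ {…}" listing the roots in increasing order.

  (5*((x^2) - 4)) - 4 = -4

Step 1. [(5*((x^2) - 4)) - 4 = -4] -4 is outermost — add 4 both sides ⇒ sub: 5*((x^2) - 4) = 0.
Step 2. [5*((x^2) - 4) = 0] divide by the outer 5. So div: (x^2) - 4 = 0.
Step 3. [(x^2) - 4 = 0] 4 comes off first (add 4). So sub: x^2 = 4.
Step 4. [x^2 = 4] √ both sides: 4 ≥ 0 gives two branches, so sqrt: x = 2 or -2.

Answer: x ∈ {-2, 2}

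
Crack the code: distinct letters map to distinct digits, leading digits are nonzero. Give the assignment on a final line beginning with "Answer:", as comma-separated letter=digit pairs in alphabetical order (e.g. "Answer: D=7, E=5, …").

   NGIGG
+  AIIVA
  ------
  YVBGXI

Step 1. [col 1: G + A ≡ I (mod 10)] A=6 is one option consistent with column 1 (G + A ≡ I (mod 10), carry-in 0) — take it ⇒ A=6.
Step 2. [Y] adding two 5-digit numbers gives at most 5+1 digits, and here it does — Y is that final carry and must be 1. So Y=1.
Step 3. [col 1: G + A ≡ I (mod 10)] no forcing yet in column 1 (carry-in 0); G=8 is free and consistent — try it ⇒ G=8.
Step 4. [col 1: G + A ≡ I (mod 10)] in column 1 we have G+A≡I with carry-in 0; given G=8, A=6 and digits 1,6,8 already taken and all letters distinct, that pins I to 4 ⇒ I=4.
Step 5. [col 2: G + V ≡ X (mod 10)] no forcing yet in column 2 (carry-in 1); V=0 is free and consistent — try it, so V=0.
Step 6. [col 2: G + V ≡ X (mod 10)] column 2: given G=8, V=0, carry-in 1, and digits 0,1,4,6,8 already taken and all letters distinct, G+V≡X (mod 10) forces X=9. So X=9.
Step 7. [col 4: G + I ≡ B (mod 10)] in column 4 we have G+I≡B with carry-in 0; given G=8, I=4 and digits 0,1,4,6,8,9 already taken and all letters distinct, that pins B to 2. So B=2.
Step 8. [col 5: N + A ≡ V (mod 10)] column 5 reads N+A+carry(1)=V with A=6, V=0; with digits 0,1,2,4,6,8,9 already taken and all letters distinct, the only value for N is 3. So N=3.

Answer: A=6, B=2, G=8, I=4, N=3, V=0, X=9, Y=1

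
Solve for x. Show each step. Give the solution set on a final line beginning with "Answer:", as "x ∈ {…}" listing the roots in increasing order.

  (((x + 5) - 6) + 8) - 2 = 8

Step 1. [(((x + 5) - 6) + 8) - 2 = 8] add 2: x sits inside (… - 2), so sub: ((x + 5) - 6) + 8 = 10.
Step 2. [((x + 5) - 6) + 8 = 10] peel the +8: subtract 8 from each side, so sub: (x + 5) - 6 = 2.
Step 3. [(x + 5) - 6 = 2] 6 comes off first (add 6). So sub: x + 5 = 8.
Step 4. [x + 5 = 8] 5 comes off first (subtract 5), so sub: x = 3.

Answer: x ∈ {3}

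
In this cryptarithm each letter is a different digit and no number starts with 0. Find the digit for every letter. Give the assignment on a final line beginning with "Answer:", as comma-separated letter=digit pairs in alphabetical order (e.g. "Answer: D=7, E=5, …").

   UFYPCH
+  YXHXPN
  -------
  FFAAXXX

Step 1. [col 1: H + N ≡ X (mod 10)] no forcing yet in column 1 (carry-in 0); H=9 is free and consistent — try it. So H=9.
Step 2. [col 1: H + N ≡ X (mod 10)] several values work for X in column 1 (H + N ≡ X (mod 10), carry-in 0); try X=5 ⇒ X=5.
Step 3. [F] the sum has 7 digits but both addends have 6; that extra leading digit F is the final carry, namely 1. So F=1.
Step 4. [col 1: H + N ≡ X (mod 10)] in column 1 we have H+N≡X with carry-in 0; given H=9, X=5 and digits 1,5,9 already taken and all letters distinct, that pins N to 6 ⇒ N=6.
Step 5. [col 2: C + P ≡ X (mod 10)] column 2 (C + P ≡ X (mod 10), carry-in 1) doesn't pin C yet; pick C=4 and continue, so C=4.
Step 6. [col 2: C + P ≡ X (mod 10)] column 2 reads C+P+carry(1)=X with C=4, X=5; with digits 1,4,5,6,9 already taken and all letters distinct, the only value for P is 0, so P=0.
Step 7. [col 4: Y + H ≡ A (mod 10)] column 4 (Y + H ≡ A (mod 10), carry-in 0) doesn't pin Y yet; pick Y=8 and continue, so Y=8.
Step 8. [col 4: Y + H ≡ A (mod 10)] column 4 reads Y+H+carry(0)=A with Y=8, H=9; with digits 0,1,4,5,6,8,9 already taken and all letters distinct, the only value for A is 7. So A=7.
Step 9. [col 6: U + Y ≡ F (mod 10)] in column 6 we have U+Y≡F with carry-in 0; given Y=8, F=1 and digits 0,1,4,5,6,7,8,9 already taken and all letters distinct, that pins U to 3 ⇒ U=3.

Answer: A=7, C=4, F=1, H=9, N=6, P=0, U=3, X=5, Y=8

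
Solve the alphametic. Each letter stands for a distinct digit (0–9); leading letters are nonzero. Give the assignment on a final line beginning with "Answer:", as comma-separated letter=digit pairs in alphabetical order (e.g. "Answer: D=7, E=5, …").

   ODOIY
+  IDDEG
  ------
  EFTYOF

Step 1. [E] the sum has 6 digits but both addends have 5; that extra leading digit E is the final carry, namely 1 ⇒ E=1.
Step 2. [col 1: Y + G ≡ F (mod 10)] G=3 is one option consistent with column 1 (Y + G ≡ F (mod 10), carry-in 0) — take it ⇒ G=3.
Step 3. [col 1: Y + G ≡ F (mod 10)] no forcing yet in column 1 (carry-in 0); F=5 is free and consistent — try it, so F=5.
Step 4. [col 1: Y + G ≡ F (mod 10)] from column 1 (G=3, F=5, carry-in 0, digits 1,3,5 already taken and all letters distinct): Y must equal 2. So Y=2.
Step 5. [col 2: I + E ≡ O (mod 10)] several values work for I in column 2 (I + E ≡ O (mod 10), carry-in 0); try I=7, so I=7.
Step 6. [col 2: I + E ≡ O (mod 10)] column 2 reads I+E+carry(0)=O with I=7, E=1; with digits 1,2,3,5,7 already taken and all letters distinct, the only value for O is 8. So O=8.
Step 7. [col 3: O + D ≡ Y (mod 10)] in column 3 we have O+D≡Y with carry-in 0; given O=8, Y=2 and digits 1,2,3,5,7,8 already taken and all letters distinct, that pins D to 4 ⇒ D=4.
Step 8. [col 4: D + D ≡ T (mod 10)] from column 4 (D=4, carry-in 1, digits 1,2,3,4,5,7,8 already taken and all letters distinct): T must equal 9, so T=9.

Answer: D=4, E=1, F=5, G=3, I=7, O=8, T=9, Y=2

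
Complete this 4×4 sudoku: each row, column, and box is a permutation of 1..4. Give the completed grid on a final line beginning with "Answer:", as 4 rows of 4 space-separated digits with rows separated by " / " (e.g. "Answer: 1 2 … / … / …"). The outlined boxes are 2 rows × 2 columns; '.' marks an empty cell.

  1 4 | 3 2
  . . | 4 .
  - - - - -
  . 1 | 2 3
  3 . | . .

Step 1. [r4c4∈{1,4}] r4c4 is the only open cell in row 4 admitting 4. So r4c4=4.
Step 2. [r2c2∈{2,3}] row 2 places 3 nowhere but r2c2, so r2c2=3.
Step 3. [r3c1∈{4}] only 4 remains possible at r3c1 ⇒ r3c1=4.
Step 4. [r4c3∈{1}] only 1 remains possible at r4c3 ⇒ r4c3=1.
Step 5. [r4c2∈{2}] r4c2 has the single candidate 2, so r4c2=2.
Step 6. [r2c1∈{2}] r2c1 has the single candidate 2 ⇒ r2c1=2.
Step 7. [r2c4∈{1}] only 1 remains possible at r2c4, so r2c4=1.

Answer: 1 4 3 2 / 2 3 4 1 / 4 1 2 3 / 3 2 1 4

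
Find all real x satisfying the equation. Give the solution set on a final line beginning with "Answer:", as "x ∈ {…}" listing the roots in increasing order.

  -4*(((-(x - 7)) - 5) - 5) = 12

Step 1. [-4*(((-(x - 7)) - 5) - 5) = 12] leading coefficient -4: divide by -4, so div: ((-(x - 7)) - 5) - 5 = -3.
Step 2. [((-(x - 7)) - 5) - 5 = -3] -5 is outermost — add 5 both sides, so sub: (-(x - 7)) - 5 = 2.
Step 3. [(-(x - 7)) - 5 = 2] the outer -5 inverts by adding 5. So sub: -(x - 7) = 7.
Step 4. [-(x - 7) = 7] flip signs both sides, so neg: x - 7 = -7.
Step 5. [x - 7 = -7] add 7: x sits inside (… - 7). So sub: x = 0.

Answer: x ∈ {0}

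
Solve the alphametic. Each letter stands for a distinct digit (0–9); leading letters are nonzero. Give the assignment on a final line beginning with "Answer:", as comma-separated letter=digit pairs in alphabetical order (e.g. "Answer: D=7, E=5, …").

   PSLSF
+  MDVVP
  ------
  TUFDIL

Step 1. [col 1: F + P ≡ L (mod 10)] F=4 is one option consistent with column 1 (F + P ≡ L (mod 10), carry-in 0) — take it ⇒ F=4.
Step 2. [col 1: F + P ≡ L (mod 10)] several values work for P in column 1 (F + P ≡ L (mod 10), carry-in 0); try P=2 ⇒ P=2.
Step 3. [col 1: F + P ≡ L (mod 10)] in column 1 we have F+P≡L with carry-in 0; given F=4, P=2 and digits 2,4 already taken and all letters distinct, that pins L to 6. So L=6.
Step 4. [col 2: S + V ≡ I (mod 10)] S=5 is one option consistent with column 2 (S + V ≡ I (mod 10), carry-in 0) — take it, so S=5.
Step 5. [col 2: S + V ≡ I (mod 10)] no forcing yet in column 2 (carry-in 0); V=3 is free and consistent — try it, so V=3.
Step 6. [T] the sum has 6 digits but both addends have 5; that extra leading digit T is the final carry, namely 1. So T=1.
Step 7. [col 2: S + V ≡ I (mod 10)] column 2 reads S+V+carry(0)=I with S=5, V=3; with digits 1,2,3,4,5,6 already taken and all letters distinct, the only value for I is 8 ⇒ I=8.
Step 8. [col 3: L + V ≡ D (mod 10)] from column 3 (L=6, V=3, carry-in 0, digits 1,2,3,4,5,6,8 already taken and all letters distinct): D must equal 9, so D=9.
Step 9. [col 5: P + M ≡ U (mod 10)] column 5: given P=2, carry-in 1, and digits 1,2,3,4,5,6,8,9 already taken and all letters distinct, P+M≡U (mod 10) forces U=0. So U=0.
Step 10. [col 5: P + M ≡ U (mod 10)] column 5: given P=2, U=0, carry-in 1, and digits 0,1,2,3,4,5,6,8,9 already taken and all letters distinct, P+M≡U (mod 10) forces M=7. So M=7.

Answer: D=9, F=4, I=8, L=6, M=7, P=2, S=5, T=1, U=0, V=3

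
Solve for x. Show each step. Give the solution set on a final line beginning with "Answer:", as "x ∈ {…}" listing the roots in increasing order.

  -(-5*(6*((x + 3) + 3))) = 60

Step 1. [-(-5*(6*((x + 3) + 3))) = 60] LHS negated; negate both sides. So neg: -5*(6*((x + 3) + 3)) = -60.
Step 2. [-5*(6*((x + 3) + 3)) = -60] -5 out front; divide by -5, so div: 6*((x + 3) + 3) = 12.
Step 3. [6*((x + 3) + 3) = 12] LHS = 6·(…); ÷6 both sides ⇒ div: (x + 3) + 3 = 2.
Step 4. [(x + 3) + 3 = 2] peel the +3: subtract 3 from each side. So sub: x + 3 = -1.
Step 5. [x + 3 = -1] the outer +3 inverts by subtracting 3. So sub: x = -4.

Answer: x ∈ {-4}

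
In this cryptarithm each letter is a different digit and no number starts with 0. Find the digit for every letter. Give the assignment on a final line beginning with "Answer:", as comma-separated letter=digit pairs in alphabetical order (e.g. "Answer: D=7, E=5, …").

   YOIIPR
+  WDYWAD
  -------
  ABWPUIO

Step 1. [col 1: R + D ≡ O (mod 10)] column 1 (R + D ≡ O (mod 10), carry-in 0) doesn't pin O yet; pick O=0 and continue ⇒ O=0.
Step 2. [A] adding two 6-digit numbers gives at most 6+1 digits, and here it does — A is that final carry and must be 1. So A=1.
Step 3. [col 1: R + D ≡ O (mod 10)] column 1 (R + D ≡ O (mod 10), carry-in 0) doesn't pin D yet; pick D=8 and continue, so D=8.
Step 4. [col 1: R + D ≡ O (mod 10)] in column 1 we have R+D≡O with carry-in 0; given D=8, O=0 and digits 0,1,8 already taken and all letters distinct, that pins R to 2 ⇒ R=2.
Step 5. [col 2: P + A ≡ I (mod 10)] column 2 (P + A ≡ I (mod 10), carry-in 1) doesn't pin I yet; pick I=5 and continue, so I=5.
Step 6. [col 2: P + A ≡ I (mod 10)] from column 2 (A=1, I=5, carry-in 1, digits 0,1,2,5,8 already taken and all letters distinct): P must equal 3. So P=3.
Step 7. [col 3: I + W ≡ U (mod 10)] column 3 (I + W ≡ U (mod 10), carry-in 0) doesn't pin W yet; pick W=9 and continue, so W=9.
Step 8. [col 3: I + W ≡ U (mod 10)] column 3: given I=5, W=9, carry-in 0, and digits 0,1,2,3,5,8,9 already taken and all letters distinct, I+W≡U (mod 10) forces U=4, so U=4.
Step 9. [col 4: I + Y ≡ P (mod 10)] in column 4 we have I+Y≡P with carry-in 1; given I=5, P=3 and digits 0,1,2,3,4,5,8,9 already taken and all letters distinct, that pins Y to 7, so Y=7.
Step 10. [col 6: Y + W ≡ B (mod 10)] from column 6 (Y=7, W=9, carry-in 0, digits 0,1,2,3,4,5,7,8,9 already taken and all letters distinct): B must equal 6, so B=6.

Answer: A=1, B=6, D=8, I=5, O=0, P=3, R=2, U=4, W=9, Y=7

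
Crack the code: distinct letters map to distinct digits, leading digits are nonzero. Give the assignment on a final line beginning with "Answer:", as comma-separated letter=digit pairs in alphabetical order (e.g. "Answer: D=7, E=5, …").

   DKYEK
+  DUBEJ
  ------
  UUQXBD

Step 1. [U] the sum has 6 digits but both addends have 5; that extra leading digit U is the final carry, namely 1 ⇒ U=1.
Step 2. [col 1: K + J ≡ D (mod 10)] several values work for D in column 1 (K + J ≡ D (mod 10), carry-in 0); try D=5. So D=5.
Step 3. [col 1: K + J ≡ D (mod 10)] several values work for K in column 1 (K + J ≡ D (mod 10), carry-in 0); try K=8, so K=8.
Step 4. [col 1: K + J ≡ D (mod 10)] column 1 reads K+J+carry(0)=D with K=8, D=5; with digits 1,5,8 already taken and all letters distinct, the only value for J is 7. So J=7.
Step 5. [col 2: E + E ≡ B (mod 10)] no forcing yet in column 2 (carry-in 1); E=4 is free and consistent — try it. So E=4.
Step 6. [col 2: E + E ≡ B (mod 10)] from column 2 (E=4, carry-in 1, digits 1,4,5,7,8 already taken and all letters distinct): B must equal 9 ⇒ B=9.
Step 7. [col 3: Y + B ≡ X (mod 10)] in column 3 we have Y+B≡X with carry-in 0; given B=9 and digits 1,4,5,7,8,9 already taken and all letters distinct, that pins Y to 3, so Y=3.
Step 8. [col 3: Y + B ≡ X (mod 10)] column 3: given Y=3, B=9, carry-in 0, and digits 1,3,4,5,7,8,9 already taken and all letters distinct, Y+B≡X (mod 10) forces X=2, so X=2.
Step 9. [col 4: K + U ≡ Q (mod 10)] in column 4 we have K+U≡Q with carry-in 1; given K=8, U=1 and digits 1,2,3,4,5,7,8,9 already taken and all letters distinct, that pins Q to 0. So Q=0.

Answer: B=9, D=5, E=4, J=7, K=8, Q=0, U=1, X=2, Y=3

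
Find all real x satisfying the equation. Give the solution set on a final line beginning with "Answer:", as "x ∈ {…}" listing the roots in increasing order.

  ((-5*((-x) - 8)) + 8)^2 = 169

Step 1. [((-5*((-x) - 8)) + 8)^2 = 169] LHS squared, RHS 169 ≥ 0: apply √ (±), so sqrt: (-5*((-x) - 8)) + 8 = 13 or -13.
Step 2. [(-5*((-x) - 8)) + 8 = 13 or -13] +8 is outermost — subtract 8 both sides. So sub: -5*((-x) - 8) = 5 or -21.
Step 3. [-5*((-x) - 8) = 5 or -21] leading coefficient -5: divide by -5. So div: (-x) - 8 = -1 or 21/5.
Step 4. [(-x) - 8 = -1 or 21/5] -8 is outermost — add 8 both sides. So sub: -x = 7 or 61/5.
Step 5. [-x = 7 or 61/5] flip signs both sides, so neg: x = -7 or -61/5.

Answer: x ∈ {-61/5, -7}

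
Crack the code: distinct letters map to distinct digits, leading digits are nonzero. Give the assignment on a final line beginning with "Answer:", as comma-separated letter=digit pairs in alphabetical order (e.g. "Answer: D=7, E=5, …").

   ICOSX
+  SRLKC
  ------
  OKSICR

Step 1. [col 1: X + C ≡ R (mod 10)] R=7 is one option consistent with column 1 (X + C ≡ R (mod 10), carry-in 0) — take it ⇒ R=7.
Step 2. [col 1: X + C ≡ R (mod 10)] several values work for X in column 1 (X + C ≡ R (mod 10), carry-in 0); try X=8, so X=8.
Step 3. [O] adding two 5-digit numbers gives at most 5+1 digits, and here it does — O is that final carry and must be 1. So O=1.
Step 4. [col 1: X + C ≡ R (mod 10)] from column 1 (X=8, R=7, carry-in 0, digits 1,7,8 already taken and all letters distinct): C must equal 9 ⇒ C=9.
Step 5. [col 2: S + K ≡ C (mod 10)] no forcing yet in column 2 (carry-in 1); K=2 is free and consistent — try it. So K=2.
Step 6. [col 2: S + K ≡ C (mod 10)] from column 2 (K=2, C=9, carry-in 1, digits 1,2,7,8,9 already taken and all letters distinct): S must equal 6. So S=6.
Step 7. [col 3: O + L ≡ I (mod 10)] no forcing yet in column 3 (carry-in 0); I=5 is free and consistent — try it, so I=5.
Step 8. [col 3: O + L ≡ I (mod 10)] column 3: given O=1, I=5, carry-in 0, and digits 1,2,5,6,7,8,9 already taken and all letters distinct, O+L≡I (mod 10) forces L=4. So L=4.

Answer: C=9, I=5, K=2, L=4, O=1, R=7, S=6, X=8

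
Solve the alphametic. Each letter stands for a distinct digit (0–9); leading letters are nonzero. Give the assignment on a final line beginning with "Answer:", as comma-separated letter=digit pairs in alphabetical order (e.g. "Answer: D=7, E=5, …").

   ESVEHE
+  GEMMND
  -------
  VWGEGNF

Step 1. [col 1: E + D ≡ F (mod 10)] column 1 (E + D ≡ F (mod 10), carry-in 0) doesn't pin D yet; pick D=2 and continue. So D=2.
Step 2. [col 1: E + D ≡ F (mod 10)] F=0 is one option consistent with column 1 (E + D ≡ F (mod 10), carry-in 0) — take it ⇒ F=0.
Step 3. [col 1: E + D ≡ F (mod 10)] column 1: given D=2, F=0, carry-in 0, and digits 0,2 already taken and all letters distinct, E+D≡F (mod 10) forces E=8. So E=8.
Step 4. [V] adding two 6-digit numbers gives at most 6+1 digits, and here it does — V is that final carry and must be 1, so V=1.
Step 5. [col 2: H + N ≡ N (mod 10)] column 2: given nothing yet, carry-in 1, and digits 0,1,2,8 already taken and all letters distinct, H+N≡N (mod 10) forces H=9 ⇒ H=9.
Step 6. [col 2: H + N ≡ N (mod 10)] no forcing yet in column 2 (carry-in 1); N=3 is free and consistent — try it ⇒ N=3.
Step 7. [col 3: E + M ≡ G (mod 10)] column 3 (E + M ≡ G (mod 10), carry-in 1) doesn't pin M yet; pick M=6 and continue, so M=6.
Step 8. [col 3: E + M ≡ G (mod 10)] in column 3 we have E+M≡G with carry-in 1; given E=8, M=6 and digits 0,1,2,3,6,8,9 already taken and all letters distinct, that pins G to 5. So G=5.
Step 9. [col 5: S + E ≡ G (mod 10)] from column 5 (E=8, G=5, carry-in 0, digits 0,1,2,3,5,6,8,9 already taken and all letters distinct): S must equal 7. So S=7.
Step 10. [col 6: E + G ≡ W (mod 10)] column 6 reads E+G+carry(1)=W with E=8, G=5; with digits 0,1,2,3,5,6,7,8,9 already taken and all letters distinct, the only value for W is 4 ⇒ W=4.

Answer: D=2, E=8, F=0, G=5, H=9, M=6, N=3, S=7, V=1, W=4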